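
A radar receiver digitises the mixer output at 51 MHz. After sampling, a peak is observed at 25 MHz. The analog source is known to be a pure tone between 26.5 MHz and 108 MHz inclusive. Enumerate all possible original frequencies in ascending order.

Frequencies that alias to 25 MHz are k·fs ± 25 MHz for integer k ≥ 0.
k=0: 25 MHz.
k=1: 26 MHz, 76 MHz.
k=2: 77 MHz, 127 MHz.
k=3: 128 MHz, 178 MHz.
Within [26.5 MHz, 108 MHz]: 76 MHz, 77 MHz.

76 MHz, 77 MHz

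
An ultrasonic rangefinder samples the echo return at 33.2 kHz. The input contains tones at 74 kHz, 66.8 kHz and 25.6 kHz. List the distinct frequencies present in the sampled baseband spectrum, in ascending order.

fs/2 = 16.6 kHz.
74 kHz mod fs = 7.6 kHz.
7.6 kHz ≤ fs/2 = 16.6 kHz, appears at 7.6 kHz.
66.8 kHz mod fs = 0.4 kHz.
0.4 kHz ≤ fs/2 = 16.6 kHz, appears at 0.4 kHz.
25.6 kHz > fs/2 = 16.6 kHz, folds to fs − 25.6 kHz = 7.6 kHz.
Distinct values: {0.4 kHz, 7.6 kHz}.

0.4 kHz, 7.6 kHz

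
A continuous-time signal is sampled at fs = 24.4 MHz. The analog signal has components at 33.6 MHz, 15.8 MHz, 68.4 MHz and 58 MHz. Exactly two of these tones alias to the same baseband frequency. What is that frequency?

fs/2 = 12.2 MHz.
33.6 MHz mod fs = 9.2 MHz.
9.2 MHz ≤ fs/2 = 12.2 MHz, appears at 9.2 MHz.
15.8 MHz > fs/2 = 12.2 MHz, folds to fs − 15.8 MHz = 8.6 MHz.
68.4 MHz mod fs = 19.6 MHz.
19.6 MHz > fs/2 = 12.2 MHz, folds to fs − 19.6 MHz = 4.8 MHz.
58 MHz mod fs = 9.2 MHz.
9.2 MHz ≤ fs/2 = 12.2 MHz, appears at 9.2 MHz.
33.6 MHz and 58 MHz both map to 9.2 MHz.

9.2 MHz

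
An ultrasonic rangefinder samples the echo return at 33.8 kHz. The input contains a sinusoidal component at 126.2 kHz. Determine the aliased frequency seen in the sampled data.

9 kHz

126.2 kHz mod fs = 24.8 kHz.
24.8 kHz > fs/2 = 16.9 kHz, folds to fs − 24.8 kHz = 9 kHz.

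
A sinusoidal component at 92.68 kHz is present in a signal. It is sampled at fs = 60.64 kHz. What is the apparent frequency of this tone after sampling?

28.6 kHz

92.68 kHz mod fs = 32.04 kHz.
32.04 kHz > fs/2 = 30.32 kHz, folds to fs − 32.04 kHz = 28.6 kHz.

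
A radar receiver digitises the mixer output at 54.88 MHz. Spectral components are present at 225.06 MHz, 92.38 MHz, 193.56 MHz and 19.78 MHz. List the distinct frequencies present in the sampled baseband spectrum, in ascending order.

fs/2 = 27.44 MHz.
225.06 MHz mod fs = 5.54 MHz.
5.54 MHz ≤ fs/2 = 27.44 MHz, appears at 5.54 MHz.
92.38 MHz mod fs = 37.5 MHz.
37.5 MHz > fs/2 = 27.44 MHz, folds to fs − 37.5 MHz = 17.38 MHz.
193.56 MHz mod fs = 28.92 MHz.
28.92 MHz > fs/2 = 27.44 MHz, folds to fs − 28.92 MHz = 25.96 MHz.
19.78 MHz ≤ fs/2 = 27.44 MHz, passes unchanged.
Distinct values: {5.54 MHz, 17.38 MHz, 19.78 MHz, 25.96 MHz}.

5.54 MHz, 17.38 MHz, 19.78 MHz, 25.96 MHz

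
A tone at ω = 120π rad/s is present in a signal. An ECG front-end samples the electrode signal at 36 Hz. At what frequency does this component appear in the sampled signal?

12 Hz

ω = 120π rad/s → f = ω/(2π) = 60 Hz.
60 Hz mod fs = 24 Hz.
24 Hz > fs/2 = 18 Hz, folds to fs − 24 Hz = 12 Hz.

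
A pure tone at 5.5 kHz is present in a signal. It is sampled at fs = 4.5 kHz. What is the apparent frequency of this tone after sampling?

1 kHz

5.5 kHz mod fs = 1 kHz.
1 kHz ≤ fs/2 = 2.25 kHz, appears at 1 kHz.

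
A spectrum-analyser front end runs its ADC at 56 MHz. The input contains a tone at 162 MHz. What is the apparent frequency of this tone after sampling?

162 MHz mod fs = 50 MHz.
50 MHz > fs/2 = 28 MHz, folds to fs − 50 MHz = 6 MHz.

6 MHz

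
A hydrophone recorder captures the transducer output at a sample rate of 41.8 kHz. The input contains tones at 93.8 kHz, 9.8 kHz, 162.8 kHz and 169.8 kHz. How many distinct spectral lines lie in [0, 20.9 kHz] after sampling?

fs/2 = 20.9 kHz.
93.8 kHz mod fs = 10.2 kHz.
10.2 kHz ≤ fs/2 = 20.9 kHz, appears at 10.2 kHz.
9.8 kHz ≤ fs/2 = 20.9 kHz, passes unchanged.
162.8 kHz mod fs = 37.4 kHz.
37.4 kHz > fs/2 = 20.9 kHz, folds to fs − 37.4 kHz = 4.4 kHz.
169.8 kHz mod fs = 2.6 kHz.
2.6 kHz ≤ fs/2 = 20.9 kHz, appears at 2.6 kHz.
Distinct values: {2.6 kHz, 4.4 kHz, 9.8 kHz, 10.2 kHz} → 4.

4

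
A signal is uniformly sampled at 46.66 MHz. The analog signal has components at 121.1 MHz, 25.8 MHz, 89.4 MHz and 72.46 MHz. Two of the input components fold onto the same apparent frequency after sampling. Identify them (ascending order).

fs/2 = 23.33 MHz.
121.1 MHz mod fs = 27.78 MHz.
27.78 MHz > fs/2 = 23.33 MHz, folds to fs − 27.78 MHz = 18.88 MHz.
25.8 MHz > fs/2 = 23.33 MHz, folds to fs − 25.8 MHz = 20.86 MHz.
89.4 MHz mod fs = 42.74 MHz.
42.74 MHz > fs/2 = 23.33 MHz, folds to fs − 42.74 MHz = 3.92 MHz.
72.46 MHz mod fs = 25.8 MHz.
25.8 MHz > fs/2 = 23.33 MHz, folds to fs − 25.8 MHz = 20.86 MHz.
25.8 MHz and 72.46 MHz both map to 20.86 MHz.

25.8 MHz, 72.46 MHz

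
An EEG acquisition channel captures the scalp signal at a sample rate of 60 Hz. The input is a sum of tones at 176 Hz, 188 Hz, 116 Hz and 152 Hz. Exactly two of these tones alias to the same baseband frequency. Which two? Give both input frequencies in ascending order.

116 Hz, 176 Hz

fs/2 = 30 Hz.
176 Hz mod fs = 56 Hz.
56 Hz > fs/2 = 30 Hz, folds to fs − 56 Hz = 4 Hz.
188 Hz mod fs = 8 Hz.
8 Hz ≤ fs/2 = 30 Hz, appears at 8 Hz.
116 Hz mod fs = 56 Hz.
56 Hz > fs/2 = 30 Hz, folds to fs − 56 Hz = 4 Hz.
152 Hz mod fs = 32 Hz.
32 Hz > fs/2 = 30 Hz, folds to fs − 32 Hz = 28 Hz.
116 Hz and 176 Hz both map to 4 Hz.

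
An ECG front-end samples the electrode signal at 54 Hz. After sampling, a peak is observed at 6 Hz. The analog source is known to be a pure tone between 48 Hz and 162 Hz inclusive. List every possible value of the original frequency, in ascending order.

48 Hz, 60 Hz, 102 Hz, 114 Hz, 156 Hz

Frequencies that alias to 6 Hz are k·fs ± 6 Hz for integer k ≥ 0.
k=0: 6 Hz.
k=1: 48 Hz, 60 Hz.
k=2: 102 Hz, 114 Hz.
k=3: 156 Hz, 168 Hz.
k=4: 210 Hz, 222 Hz.
Within [48 Hz, 162 Hz]: 48 Hz, 60 Hz, 102 Hz, 114 Hz, 156 Hz.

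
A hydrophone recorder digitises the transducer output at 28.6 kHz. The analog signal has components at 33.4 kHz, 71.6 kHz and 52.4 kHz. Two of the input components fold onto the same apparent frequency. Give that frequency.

fs/2 = 14.3 kHz.
33.4 kHz mod fs = 4.8 kHz.
4.8 kHz ≤ fs/2 = 14.3 kHz, appears at 4.8 kHz.
71.6 kHz mod fs = 14.4 kHz.
14.4 kHz > fs/2 = 14.3 kHz, folds to fs − 14.4 kHz = 14.2 kHz.
52.4 kHz mod fs = 23.8 kHz.
23.8 kHz > fs/2 = 14.3 kHz, folds to fs − 23.8 kHz = 4.8 kHz.
33.4 kHz and 52.4 kHz both map to 4.8 kHz.

4.8 kHz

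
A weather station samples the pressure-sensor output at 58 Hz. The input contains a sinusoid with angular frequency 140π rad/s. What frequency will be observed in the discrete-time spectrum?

12 Hz

ω = 140π rad/s → f = ω/(2π) = 70 Hz.
70 Hz mod fs = 12 Hz.
12 Hz ≤ fs/2 = 29 Hz, appears at 12 Hz.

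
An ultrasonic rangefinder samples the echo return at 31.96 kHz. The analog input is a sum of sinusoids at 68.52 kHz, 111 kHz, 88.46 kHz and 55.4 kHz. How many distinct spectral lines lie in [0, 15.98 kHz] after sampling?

fs/2 = 15.98 kHz.
68.52 kHz mod fs = 4.6 kHz.
4.6 kHz ≤ fs/2 = 15.98 kHz, appears at 4.6 kHz.
111 kHz mod fs = 15.12 kHz.
15.12 kHz ≤ fs/2 = 15.98 kHz, appears at 15.12 kHz.
88.46 kHz mod fs = 24.54 kHz.
24.54 kHz > fs/2 = 15.98 kHz, folds to fs − 24.54 kHz = 7.42 kHz.
55.4 kHz mod fs = 23.44 kHz.
23.44 kHz > fs/2 = 15.98 kHz, folds to fs − 23.44 kHz = 8.52 kHz.
Distinct values: {4.6 kHz, 7.42 kHz, 8.52 kHz, 15.12 kHz} → 4.

4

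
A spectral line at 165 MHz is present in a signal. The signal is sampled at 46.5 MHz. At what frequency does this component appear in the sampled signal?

21 MHz

165 MHz mod fs = 25.5 MHz.
25.5 MHz > fs/2 = 23.25 MHz, folds to fs − 25.5 MHz = 21 MHz.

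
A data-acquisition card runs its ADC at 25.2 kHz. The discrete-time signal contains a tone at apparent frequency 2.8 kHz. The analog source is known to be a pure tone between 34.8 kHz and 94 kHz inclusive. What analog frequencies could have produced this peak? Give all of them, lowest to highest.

Frequencies that alias to 2.8 kHz are k·fs ± 2.8 kHz for integer k ≥ 0.
k=0: 2.8 kHz.
k=1: 22.4 kHz, 28 kHz.
k=2: 47.6 kHz, 53.2 kHz.
k=3: 72.8 kHz, 78.4 kHz.
k=4: 98 kHz, 103.6 kHz.
Within [34.8 kHz, 94 kHz]: 47.6 kHz, 53.2 kHz, 72.8 kHz, 78.4 kHz.

47.6 kHz, 53.2 kHz, 72.8 kHz, 78.4 kHz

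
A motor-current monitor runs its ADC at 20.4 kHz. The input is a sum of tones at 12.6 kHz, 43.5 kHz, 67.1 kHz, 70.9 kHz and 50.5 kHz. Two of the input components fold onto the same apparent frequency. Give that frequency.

9.7 kHz

fs/2 = 10.2 kHz.
12.6 kHz > fs/2 = 10.2 kHz, folds to fs − 12.6 kHz = 7.8 kHz.
43.5 kHz mod fs = 2.7 kHz.
2.7 kHz ≤ fs/2 = 10.2 kHz, appears at 2.7 kHz.
67.1 kHz mod fs = 5.9 kHz.
5.9 kHz ≤ fs/2 = 10.2 kHz, appears at 5.9 kHz.
70.9 kHz mod fs = 9.7 kHz.
9.7 kHz ≤ fs/2 = 10.2 kHz, appears at 9.7 kHz.
50.5 kHz mod fs = 9.7 kHz.
9.7 kHz ≤ fs/2 = 10.2 kHz, appears at 9.7 kHz.
50.5 kHz and 70.9 kHz both map to 9.7 kHz.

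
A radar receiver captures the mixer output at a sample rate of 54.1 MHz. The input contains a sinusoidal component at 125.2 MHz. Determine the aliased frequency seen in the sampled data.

17 MHz

125.2 MHz mod fs = 17 MHz.
17 MHz ≤ fs/2 = 27.05 MHz, appears at 17 MHz.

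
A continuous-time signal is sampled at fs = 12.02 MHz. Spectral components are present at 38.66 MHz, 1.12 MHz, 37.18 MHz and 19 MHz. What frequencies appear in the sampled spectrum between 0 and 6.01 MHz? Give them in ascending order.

fs/2 = 6.01 MHz.
38.66 MHz mod fs = 2.6 MHz.
2.6 MHz ≤ fs/2 = 6.01 MHz, appears at 2.6 MHz.
1.12 MHz ≤ fs/2 = 6.01 MHz, passes unchanged.
37.18 MHz mod fs = 1.12 MHz.
1.12 MHz ≤ fs/2 = 6.01 MHz, appears at 1.12 MHz.
19 MHz mod fs = 6.98 MHz.
6.98 MHz > fs/2 = 6.01 MHz, folds to fs − 6.98 MHz = 5.04 MHz.
Distinct values: {1.12 MHz, 2.6 MHz, 5.04 MHz}.

1.12 MHz, 2.6 MHz, 5.04 MHz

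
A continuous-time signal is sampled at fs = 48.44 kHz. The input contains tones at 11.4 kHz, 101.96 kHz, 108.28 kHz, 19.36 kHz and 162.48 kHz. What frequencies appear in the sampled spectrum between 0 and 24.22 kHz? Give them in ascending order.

5.08 kHz, 11.4 kHz, 17.16 kHz, 19.36 kHz

fs/2 = 24.22 kHz.
11.4 kHz ≤ fs/2 = 24.22 kHz, passes unchanged.
101.96 kHz mod fs = 5.08 kHz.
5.08 kHz ≤ fs/2 = 24.22 kHz, appears at 5.08 kHz.
108.28 kHz mod fs = 11.4 kHz.
11.4 kHz ≤ fs/2 = 24.22 kHz, appears at 11.4 kHz.
19.36 kHz ≤ fs/2 = 24.22 kHz, passes unchanged.
162.48 kHz mod fs = 17.16 kHz.
17.16 kHz ≤ fs/2 = 24.22 kHz, appears at 17.16 kHz.
Distinct values: {5.08 kHz, 11.4 kHz, 17.16 kHz, 19.36 kHz}.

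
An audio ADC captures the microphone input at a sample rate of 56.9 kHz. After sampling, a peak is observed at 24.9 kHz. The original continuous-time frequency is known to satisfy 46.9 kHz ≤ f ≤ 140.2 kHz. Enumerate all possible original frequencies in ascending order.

81.8 kHz, 88.9 kHz, 138.7 kHz

Frequencies that alias to 24.9 kHz are k·fs ± 24.9 kHz for integer k ≥ 0.
k=0: 24.9 kHz.
k=1: 32 kHz, 81.8 kHz.
k=2: 88.9 kHz, 138.7 kHz.
k=3: 145.8 kHz, 195.6 kHz.
Within [46.9 kHz, 140.2 kHz]: 81.8 kHz, 88.9 kHz, 138.7 kHz.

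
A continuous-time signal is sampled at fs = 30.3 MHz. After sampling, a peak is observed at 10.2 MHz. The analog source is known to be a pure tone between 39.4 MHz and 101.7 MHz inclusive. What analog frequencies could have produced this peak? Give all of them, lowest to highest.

40.5 MHz, 50.4 MHz, 70.8 MHz, 80.7 MHz, 101.1 MHz

Frequencies that alias to 10.2 MHz are k·fs ± 10.2 MHz for integer k ≥ 0.
k=0: 10.2 MHz.
k=1: 20.1 MHz, 40.5 MHz.
k=2: 50.4 MHz, 70.8 MHz.
k=3: 80.7 MHz, 101.1 MHz.
k=4: 111 MHz, 131.4 MHz.
Within [39.4 MHz, 101.7 MHz]: 40.5 MHz, 50.4 MHz, 70.8 MHz, 80.7 MHz, 101.1 MHz.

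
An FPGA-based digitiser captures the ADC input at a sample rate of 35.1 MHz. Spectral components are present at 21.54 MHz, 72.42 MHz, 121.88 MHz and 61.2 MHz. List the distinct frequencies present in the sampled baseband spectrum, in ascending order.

fs/2 = 17.55 MHz.
21.54 MHz > fs/2 = 17.55 MHz, folds to fs − 21.54 MHz = 13.56 MHz.
72.42 MHz mod fs = 2.22 MHz.
2.22 MHz ≤ fs/2 = 17.55 MHz, appears at 2.22 MHz.
121.88 MHz mod fs = 16.58 MHz.
16.58 MHz ≤ fs/2 = 17.55 MHz, appears at 16.58 MHz.
61.2 MHz mod fs = 26.1 MHz.
26.1 MHz > fs/2 = 17.55 MHz, folds to fs − 26.1 MHz = 9 MHz.
Distinct values: {2.22 MHz, 9 MHz, 13.56 MHz, 16.58 MHz}.

2.22 MHz, 9 MHz, 13.56 MHz, 16.58 MHz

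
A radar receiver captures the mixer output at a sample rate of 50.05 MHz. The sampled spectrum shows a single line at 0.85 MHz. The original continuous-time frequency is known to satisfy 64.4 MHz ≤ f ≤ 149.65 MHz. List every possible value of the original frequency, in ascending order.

99.25 MHz, 100.95 MHz, 149.3 MHz

Frequencies that alias to 0.85 MHz are k·fs ± 0.85 MHz for integer k ≥ 0.
k=0: 0.85 MHz.
k=1: 49.2 MHz, 50.9 MHz.
k=2: 99.25 MHz, 100.95 MHz.
k=3: 149.3 MHz, 151 MHz.
k=4: 199.35 MHz, 201.05 MHz.
Within [64.4 MHz, 149.65 MHz]: 99.25 MHz, 100.95 MHz, 149.3 MHz.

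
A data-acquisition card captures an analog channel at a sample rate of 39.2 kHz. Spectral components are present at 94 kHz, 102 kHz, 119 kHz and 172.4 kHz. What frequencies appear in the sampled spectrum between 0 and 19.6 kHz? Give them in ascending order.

1.4 kHz, 15.6 kHz

fs/2 = 19.6 kHz.
94 kHz mod fs = 15.6 kHz.
15.6 kHz ≤ fs/2 = 19.6 kHz, appears at 15.6 kHz.
102 kHz mod fs = 23.6 kHz.
23.6 kHz > fs/2 = 19.6 kHz, folds to fs − 23.6 kHz = 15.6 kHz.
119 kHz mod fs = 1.4 kHz.
1.4 kHz ≤ fs/2 = 19.6 kHz, appears at 1.4 kHz.
172.4 kHz mod fs = 15.6 kHz.
15.6 kHz ≤ fs/2 = 19.6 kHz, appears at 15.6 kHz.
Distinct values: {1.4 kHz, 15.6 kHz}.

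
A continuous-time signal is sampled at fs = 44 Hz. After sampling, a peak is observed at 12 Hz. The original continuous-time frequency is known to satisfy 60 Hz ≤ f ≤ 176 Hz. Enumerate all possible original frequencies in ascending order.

Frequencies that alias to 12 Hz are k·fs ± 12 Hz for integer k ≥ 0.
k=0: 12 Hz.
k=1: 32 Hz, 56 Hz.
k=2: 76 Hz, 100 Hz.
k=3: 120 Hz, 144 Hz.
k=4: 164 Hz, 188 Hz.
k=5: 208 Hz, 232 Hz.
Within [60 Hz, 176 Hz]: 76 Hz, 100 Hz, 120 Hz, 144 Hz, 164 Hz.

76 Hz, 100 Hz, 120 Hz, 144 Hz, 164 Hz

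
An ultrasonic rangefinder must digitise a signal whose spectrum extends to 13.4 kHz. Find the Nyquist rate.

Nyquist rate = 2 × 13.4 kHz = 26.8 kHz.

26.8 kHz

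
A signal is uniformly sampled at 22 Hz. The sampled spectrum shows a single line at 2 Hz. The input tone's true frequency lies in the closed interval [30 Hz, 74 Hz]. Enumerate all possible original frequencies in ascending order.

42 Hz, 46 Hz, 64 Hz, 68 Hz

Frequencies that alias to 2 Hz are k·fs ± 2 Hz for integer k ≥ 0.
k=0: 2 Hz.
k=1: 20 Hz, 24 Hz.
k=2: 42 Hz, 46 Hz.
k=3: 64 Hz, 68 Hz.
k=4: 86 Hz, 90 Hz.
Within [30 Hz, 74 Hz]: 42 Hz, 46 Hz, 64 Hz, 68 Hz.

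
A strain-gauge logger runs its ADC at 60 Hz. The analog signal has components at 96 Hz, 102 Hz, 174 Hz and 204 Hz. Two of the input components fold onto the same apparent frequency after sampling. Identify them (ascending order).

96 Hz, 204 Hz

fs/2 = 30 Hz.
96 Hz mod fs = 36 Hz.
36 Hz > fs/2 = 30 Hz, folds to fs − 36 Hz = 24 Hz.
102 Hz mod fs = 42 Hz.
42 Hz > fs/2 = 30 Hz, folds to fs − 42 Hz = 18 Hz.
174 Hz mod fs = 54 Hz.
54 Hz > fs/2 = 30 Hz, folds to fs − 54 Hz = 6 Hz.
204 Hz mod fs = 24 Hz.
24 Hz ≤ fs/2 = 30 Hz, appears at 24 Hz.
96 Hz and 204 Hz both map to 24 Hz.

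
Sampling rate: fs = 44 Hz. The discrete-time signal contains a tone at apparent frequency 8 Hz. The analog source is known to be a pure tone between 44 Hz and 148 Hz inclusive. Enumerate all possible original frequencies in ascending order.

Frequencies that alias to 8 Hz are k·fs ± 8 Hz for integer k ≥ 0.
k=0: 8 Hz.
k=1: 36 Hz, 52 Hz.
k=2: 80 Hz, 96 Hz.
k=3: 124 Hz, 140 Hz.
k=4: 168 Hz, 184 Hz.
Within [44 Hz, 148 Hz]: 52 Hz, 80 Hz, 96 Hz, 124 Hz, 140 Hz.

52 Hz, 80 Hz, 96 Hz, 124 Hz, 140 Hz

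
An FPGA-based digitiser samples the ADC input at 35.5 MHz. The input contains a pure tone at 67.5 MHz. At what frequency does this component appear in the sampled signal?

67.5 MHz mod fs = 32 MHz.
32 MHz > fs/2 = 17.75 MHz, folds to fs − 32 MHz = 3.5 MHz.

3.5 MHz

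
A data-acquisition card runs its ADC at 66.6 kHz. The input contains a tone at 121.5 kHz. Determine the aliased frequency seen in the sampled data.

11.7 kHz

121.5 kHz mod fs = 54.9 kHz.
54.9 kHz > fs/2 = 33.3 kHz, folds to fs − 54.9 kHz = 11.7 kHz.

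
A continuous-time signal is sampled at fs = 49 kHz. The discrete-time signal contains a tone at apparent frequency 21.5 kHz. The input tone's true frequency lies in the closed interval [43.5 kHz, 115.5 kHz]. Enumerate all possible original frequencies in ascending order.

Frequencies that alias to 21.5 kHz are k·fs ± 21.5 kHz for integer k ≥ 0.
k=0: 21.5 kHz.
k=1: 27.5 kHz, 70.5 kHz.
k=2: 76.5 kHz, 119.5 kHz.
k=3: 125.5 kHz, 168.5 kHz.
Within [43.5 kHz, 115.5 kHz]: 70.5 kHz, 76.5 kHz.

70.5 kHz, 76.5 kHz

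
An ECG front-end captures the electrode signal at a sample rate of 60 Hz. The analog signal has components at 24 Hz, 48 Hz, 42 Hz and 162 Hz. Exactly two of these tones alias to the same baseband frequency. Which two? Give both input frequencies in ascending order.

42 Hz, 162 Hz

fs/2 = 30 Hz.
24 Hz ≤ fs/2 = 30 Hz, passes unchanged.
48 Hz > fs/2 = 30 Hz, folds to fs − 48 Hz = 12 Hz.
42 Hz > fs/2 = 30 Hz, folds to fs − 42 Hz = 18 Hz.
162 Hz mod fs = 42 Hz.
42 Hz > fs/2 = 30 Hz, folds to fs − 42 Hz = 18 Hz.
42 Hz and 162 Hz both map to 18 Hz.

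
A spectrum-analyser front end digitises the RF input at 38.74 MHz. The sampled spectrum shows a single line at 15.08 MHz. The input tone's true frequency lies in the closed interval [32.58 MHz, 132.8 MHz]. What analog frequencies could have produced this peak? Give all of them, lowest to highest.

Frequencies that alias to 15.08 MHz are k·fs ± 15.08 MHz for integer k ≥ 0.
k=0: 15.08 MHz.
k=1: 23.66 MHz, 53.82 MHz.
k=2: 62.4 MHz, 92.56 MHz.
k=3: 101.14 MHz, 131.3 MHz.
k=4: 139.88 MHz, 170.04 MHz.
Within [32.58 MHz, 132.8 MHz]: 53.82 MHz, 62.4 MHz, 92.56 MHz, 101.14 MHz, 131.3 MHz.

53.82 MHz, 62.4 MHz, 92.56 MHz, 101.14 MHz, 131.3 MHz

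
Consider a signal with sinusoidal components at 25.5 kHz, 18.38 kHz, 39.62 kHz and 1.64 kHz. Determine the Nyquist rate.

79.24 kHz

Highest-frequency component: 39.62 kHz.
Nyquist rate = 2 × 39.62 kHz = 79.24 kHz.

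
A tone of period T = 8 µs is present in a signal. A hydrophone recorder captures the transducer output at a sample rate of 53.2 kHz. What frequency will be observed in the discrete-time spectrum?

18.6 kHz

T = 8 µs → f = 1/T = 125 kHz.
125 kHz mod fs = 18.6 kHz.
18.6 kHz ≤ fs/2 = 26.6 kHz, appears at 18.6 kHz.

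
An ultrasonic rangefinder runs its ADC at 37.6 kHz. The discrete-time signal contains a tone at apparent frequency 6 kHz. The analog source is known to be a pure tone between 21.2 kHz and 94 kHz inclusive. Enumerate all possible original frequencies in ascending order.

Frequencies that alias to 6 kHz are k·fs ± 6 kHz for integer k ≥ 0.
k=0: 6 kHz.
k=1: 31.6 kHz, 43.6 kHz.
k=2: 69.2 kHz, 81.2 kHz.
k=3: 106.8 kHz, 118.8 kHz.
Within [21.2 kHz, 94 kHz]: 31.6 kHz, 43.6 kHz, 69.2 kHz, 81.2 kHz.

31.6 kHz, 43.6 kHz, 69.2 kHz, 81.2 kHz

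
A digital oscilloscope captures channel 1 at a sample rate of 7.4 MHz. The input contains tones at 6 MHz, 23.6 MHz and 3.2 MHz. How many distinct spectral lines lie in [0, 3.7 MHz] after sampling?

fs/2 = 3.7 MHz.
6 MHz > fs/2 = 3.7 MHz, folds to fs − 6 MHz = 1.4 MHz.
23.6 MHz mod fs = 1.4 MHz.
1.4 MHz ≤ fs/2 = 3.7 MHz, appears at 1.4 MHz.
3.2 MHz ≤ fs/2 = 3.7 MHz, passes unchanged.
Distinct values: {1.4 MHz, 3.2 MHz} → 2.

2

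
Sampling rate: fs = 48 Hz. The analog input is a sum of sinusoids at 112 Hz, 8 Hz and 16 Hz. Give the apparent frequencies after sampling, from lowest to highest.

8 Hz, 16 Hz

fs/2 = 24 Hz.
112 Hz mod fs = 16 Hz.
16 Hz ≤ fs/2 = 24 Hz, appears at 16 Hz.
8 Hz ≤ fs/2 = 24 Hz, passes unchanged.
16 Hz ≤ fs/2 = 24 Hz, passes unchanged.
Distinct values: {8 Hz, 16 Hz}.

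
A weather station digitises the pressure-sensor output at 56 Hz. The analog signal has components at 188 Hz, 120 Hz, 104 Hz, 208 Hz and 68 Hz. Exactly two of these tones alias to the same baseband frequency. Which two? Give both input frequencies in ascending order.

104 Hz, 120 Hz

fs/2 = 28 Hz.
188 Hz mod fs = 20 Hz.
20 Hz ≤ fs/2 = 28 Hz, appears at 20 Hz.
120 Hz mod fs = 8 Hz.
8 Hz ≤ fs/2 = 28 Hz, appears at 8 Hz.
104 Hz mod fs = 48 Hz.
48 Hz > fs/2 = 28 Hz, folds to fs − 48 Hz = 8 Hz.
208 Hz mod fs = 40 Hz.
40 Hz > fs/2 = 28 Hz, folds to fs − 40 Hz = 16 Hz.
68 Hz mod fs = 12 Hz.
12 Hz ≤ fs/2 = 28 Hz, appears at 12 Hz.
104 Hz and 120 Hz both map to 8 Hz.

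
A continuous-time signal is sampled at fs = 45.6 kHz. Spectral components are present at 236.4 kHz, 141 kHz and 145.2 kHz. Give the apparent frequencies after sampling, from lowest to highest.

fs/2 = 22.8 kHz.
236.4 kHz mod fs = 8.4 kHz.
8.4 kHz ≤ fs/2 = 22.8 kHz, appears at 8.4 kHz.
141 kHz mod fs = 4.2 kHz.
4.2 kHz ≤ fs/2 = 22.8 kHz, appears at 4.2 kHz.
145.2 kHz mod fs = 8.4 kHz.
8.4 kHz ≤ fs/2 = 22.8 kHz, appears at 8.4 kHz.
Distinct values: {4.2 kHz, 8.4 kHz}.

4.2 kHz, 8.4 kHz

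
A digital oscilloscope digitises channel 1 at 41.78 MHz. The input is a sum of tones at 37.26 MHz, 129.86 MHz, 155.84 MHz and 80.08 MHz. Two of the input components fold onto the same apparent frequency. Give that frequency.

4.52 MHz

fs/2 = 20.89 MHz.
37.26 MHz > fs/2 = 20.89 MHz, folds to fs − 37.26 MHz = 4.52 MHz.
129.86 MHz mod fs = 4.52 MHz.
4.52 MHz ≤ fs/2 = 20.89 MHz, appears at 4.52 MHz.
155.84 MHz mod fs = 30.5 MHz.
30.5 MHz > fs/2 = 20.89 MHz, folds to fs − 30.5 MHz = 11.28 MHz.
80.08 MHz mod fs = 38.3 MHz.
38.3 MHz > fs/2 = 20.89 MHz, folds to fs − 38.3 MHz = 3.48 MHz.
37.26 MHz and 129.86 MHz both map to 4.52 MHz.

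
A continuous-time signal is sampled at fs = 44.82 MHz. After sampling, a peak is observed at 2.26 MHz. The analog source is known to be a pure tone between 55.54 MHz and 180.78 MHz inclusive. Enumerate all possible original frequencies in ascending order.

87.38 MHz, 91.9 MHz, 132.2 MHz, 136.72 MHz, 177.02 MHz

Frequencies that alias to 2.26 MHz are k·fs ± 2.26 MHz for integer k ≥ 0.
k=0: 2.26 MHz.
k=1: 42.56 MHz, 47.08 MHz.
k=2: 87.38 MHz, 91.9 MHz.
k=3: 132.2 MHz, 136.72 MHz.
k=4: 177.02 MHz, 181.54 MHz.
k=5: 221.84 MHz, 226.36 MHz.
Within [55.54 MHz, 180.78 MHz]: 87.38 MHz, 91.9 MHz, 132.2 MHz, 136.72 MHz, 177.02 MHz.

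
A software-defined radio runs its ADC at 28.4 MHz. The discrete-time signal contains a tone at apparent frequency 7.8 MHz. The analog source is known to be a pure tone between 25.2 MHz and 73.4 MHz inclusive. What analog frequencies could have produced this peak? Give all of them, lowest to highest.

Frequencies that alias to 7.8 MHz are k·fs ± 7.8 MHz for integer k ≥ 0.
k=0: 7.8 MHz.
k=1: 20.6 MHz, 36.2 MHz.
k=2: 49 MHz, 64.6 MHz.
k=3: 77.4 MHz, 93 MHz.
Within [25.2 MHz, 73.4 MHz]: 36.2 MHz, 49 MHz, 64.6 MHz.

36.2 MHz, 49 MHz, 64.6 MHz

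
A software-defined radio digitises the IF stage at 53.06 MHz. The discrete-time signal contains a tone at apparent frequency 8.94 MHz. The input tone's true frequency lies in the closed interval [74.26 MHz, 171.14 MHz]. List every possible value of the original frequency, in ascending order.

97.18 MHz, 115.06 MHz, 150.24 MHz, 168.12 MHz

Frequencies that alias to 8.94 MHz are k·fs ± 8.94 MHz for integer k ≥ 0.
k=0: 8.94 MHz.
k=1: 44.12 MHz, 62 MHz.
k=2: 97.18 MHz, 115.06 MHz.
k=3: 150.24 MHz, 168.12 MHz.
k=4: 203.3 MHz, 221.18 MHz.
Within [74.26 MHz, 171.14 MHz]: 97.18 MHz, 115.06 MHz, 150.24 MHz, 168.12 MHz.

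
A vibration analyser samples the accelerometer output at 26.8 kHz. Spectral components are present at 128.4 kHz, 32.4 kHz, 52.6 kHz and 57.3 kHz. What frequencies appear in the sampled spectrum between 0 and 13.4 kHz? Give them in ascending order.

1 kHz, 3.7 kHz, 5.6 kHz

fs/2 = 13.4 kHz.
128.4 kHz mod fs = 21.2 kHz.
21.2 kHz > fs/2 = 13.4 kHz, folds to fs − 21.2 kHz = 5.6 kHz.
32.4 kHz mod fs = 5.6 kHz.
5.6 kHz ≤ fs/2 = 13.4 kHz, appears at 5.6 kHz.
52.6 kHz mod fs = 25.8 kHz.
25.8 kHz > fs/2 = 13.4 kHz, folds to fs − 25.8 kHz = 1 kHz.
57.3 kHz mod fs = 3.7 kHz.
3.7 kHz ≤ fs/2 = 13.4 kHz, appears at 3.7 kHz.
Distinct values: {1 kHz, 3.7 kHz, 5.6 kHz}.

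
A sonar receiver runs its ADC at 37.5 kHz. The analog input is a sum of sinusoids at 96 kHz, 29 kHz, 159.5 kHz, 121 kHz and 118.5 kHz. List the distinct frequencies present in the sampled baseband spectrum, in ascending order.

fs/2 = 18.75 kHz.
96 kHz mod fs = 21 kHz.
21 kHz > fs/2 = 18.75 kHz, folds to fs − 21 kHz = 16.5 kHz.
29 kHz > fs/2 = 18.75 kHz, folds to fs − 29 kHz = 8.5 kHz.
159.5 kHz mod fs = 9.5 kHz.
9.5 kHz ≤ fs/2 = 18.75 kHz, appears at 9.5 kHz.
121 kHz mod fs = 8.5 kHz.
8.5 kHz ≤ fs/2 = 18.75 kHz, appears at 8.5 kHz.
118.5 kHz mod fs = 6 kHz.
6 kHz ≤ fs/2 = 18.75 kHz, appears at 6 kHz.
Distinct values: {6 kHz, 8.5 kHz, 9.5 kHz, 16.5 kHz}.

6 kHz, 8.5 kHz, 9.5 kHz, 16.5 kHz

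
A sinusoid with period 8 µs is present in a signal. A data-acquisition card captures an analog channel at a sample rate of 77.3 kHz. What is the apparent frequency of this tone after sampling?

T = 8 µs → f = 1/T = 125 kHz.
125 kHz mod fs = 47.7 kHz.
47.7 kHz > fs/2 = 38.65 kHz, folds to fs − 47.7 kHz = 29.6 kHz.

29.6 kHz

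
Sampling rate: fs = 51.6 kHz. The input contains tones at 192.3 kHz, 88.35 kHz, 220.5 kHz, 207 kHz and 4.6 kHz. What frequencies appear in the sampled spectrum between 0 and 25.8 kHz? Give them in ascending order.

0.6 kHz, 4.6 kHz, 14.1 kHz, 14.85 kHz

fs/2 = 25.8 kHz.
192.3 kHz mod fs = 37.5 kHz.
37.5 kHz > fs/2 = 25.8 kHz, folds to fs − 37.5 kHz = 14.1 kHz.
88.35 kHz mod fs = 36.75 kHz.
36.75 kHz > fs/2 = 25.8 kHz, folds to fs − 36.75 kHz = 14.85 kHz.
220.5 kHz mod fs = 14.1 kHz.
14.1 kHz ≤ fs/2 = 25.8 kHz, appears at 14.1 kHz.
207 kHz mod fs = 0.6 kHz.
0.6 kHz ≤ fs/2 = 25.8 kHz, appears at 0.6 kHz.
4.6 kHz ≤ fs/2 = 25.8 kHz, passes unchanged.
Distinct values: {0.6 kHz, 4.6 kHz, 14.1 kHz, 14.85 kHz}.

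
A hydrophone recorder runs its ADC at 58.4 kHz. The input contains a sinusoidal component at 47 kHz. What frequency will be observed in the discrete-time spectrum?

11.4 kHz

47 kHz > fs/2 = 29.2 kHz, folds to fs − 47 kHz = 11.4 kHz.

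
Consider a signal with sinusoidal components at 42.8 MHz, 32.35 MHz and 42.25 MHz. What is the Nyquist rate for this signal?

85.6 MHz

Highest-frequency component: 42.8 MHz.
Nyquist rate = 2 × 42.8 MHz = 85.6 MHz.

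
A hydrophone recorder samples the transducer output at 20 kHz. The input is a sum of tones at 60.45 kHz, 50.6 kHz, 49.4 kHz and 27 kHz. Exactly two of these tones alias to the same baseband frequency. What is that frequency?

9.4 kHz

fs/2 = 10 kHz.
60.45 kHz mod fs = 0.45 kHz.
0.45 kHz ≤ fs/2 = 10 kHz, appears at 0.45 kHz.
50.6 kHz mod fs = 10.6 kHz.
10.6 kHz > fs/2 = 10 kHz, folds to fs − 10.6 kHz = 9.4 kHz.
49.4 kHz mod fs = 9.4 kHz.
9.4 kHz ≤ fs/2 = 10 kHz, appears at 9.4 kHz.
27 kHz mod fs = 7 kHz.
7 kHz ≤ fs/2 = 10 kHz, appears at 7 kHz.
49.4 kHz and 50.6 kHz both map to 9.4 kHz.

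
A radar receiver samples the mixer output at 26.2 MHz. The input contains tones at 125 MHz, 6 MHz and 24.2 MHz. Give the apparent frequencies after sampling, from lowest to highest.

2 MHz, 6 MHz

fs/2 = 13.1 MHz.
125 MHz mod fs = 20.2 MHz.
20.2 MHz > fs/2 = 13.1 MHz, folds to fs − 20.2 MHz = 6 MHz.
6 MHz ≤ fs/2 = 13.1 MHz, passes unchanged.
24.2 MHz > fs/2 = 13.1 MHz, folds to fs − 24.2 MHz = 2 MHz.
Distinct values: {2 MHz, 6 MHz}.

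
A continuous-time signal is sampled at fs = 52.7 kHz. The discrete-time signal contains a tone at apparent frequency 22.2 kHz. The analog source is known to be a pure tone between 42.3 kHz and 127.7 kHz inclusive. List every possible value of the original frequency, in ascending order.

Frequencies that alias to 22.2 kHz are k·fs ± 22.2 kHz for integer k ≥ 0.
k=0: 22.2 kHz.
k=1: 30.5 kHz, 74.9 kHz.
k=2: 83.2 kHz, 127.6 kHz.
k=3: 135.9 kHz, 180.3 kHz.
Within [42.3 kHz, 127.7 kHz]: 74.9 kHz, 83.2 kHz, 127.6 kHz.

74.9 kHz, 83.2 kHz, 127.6 kHz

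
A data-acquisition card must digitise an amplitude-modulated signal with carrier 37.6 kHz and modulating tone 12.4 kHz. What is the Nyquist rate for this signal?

100 kHz

AM sidebands sit at fc ± fm = 25.2 kHz and 50 kHz.
Highest-frequency component: 50 kHz.
Nyquist rate = 2 × 50 kHz = 100 kHz.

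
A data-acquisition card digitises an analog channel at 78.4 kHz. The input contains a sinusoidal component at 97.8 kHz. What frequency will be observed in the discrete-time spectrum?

97.8 kHz mod fs = 19.4 kHz.
19.4 kHz ≤ fs/2 = 39.2 kHz, appears at 19.4 kHz.

19.4 kHz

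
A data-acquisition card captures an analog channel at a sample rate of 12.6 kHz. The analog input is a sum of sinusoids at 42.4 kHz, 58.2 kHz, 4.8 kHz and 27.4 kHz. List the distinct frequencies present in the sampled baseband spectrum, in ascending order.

fs/2 = 6.3 kHz.
42.4 kHz mod fs = 4.6 kHz.
4.6 kHz ≤ fs/2 = 6.3 kHz, appears at 4.6 kHz.
58.2 kHz mod fs = 7.8 kHz.
7.8 kHz > fs/2 = 6.3 kHz, folds to fs − 7.8 kHz = 4.8 kHz.
4.8 kHz ≤ fs/2 = 6.3 kHz, passes unchanged.
27.4 kHz mod fs = 2.2 kHz.
2.2 kHz ≤ fs/2 = 6.3 kHz, appears at 2.2 kHz.
Distinct values: {2.2 kHz, 4.6 kHz, 4.8 kHz}.

2.2 kHz, 4.6 kHz, 4.8 kHz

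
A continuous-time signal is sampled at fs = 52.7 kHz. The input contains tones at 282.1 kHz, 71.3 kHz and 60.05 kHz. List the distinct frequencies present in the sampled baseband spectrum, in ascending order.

7.35 kHz, 18.6 kHz

fs/2 = 26.35 kHz.
282.1 kHz mod fs = 18.6 kHz.
18.6 kHz ≤ fs/2 = 26.35 kHz, appears at 18.6 kHz.
71.3 kHz mod fs = 18.6 kHz.
18.6 kHz ≤ fs/2 = 26.35 kHz, appears at 18.6 kHz.
60.05 kHz mod fs = 7.35 kHz.
7.35 kHz ≤ fs/2 = 26.35 kHz, appears at 7.35 kHz.
Distinct values: {7.35 kHz, 18.6 kHz}.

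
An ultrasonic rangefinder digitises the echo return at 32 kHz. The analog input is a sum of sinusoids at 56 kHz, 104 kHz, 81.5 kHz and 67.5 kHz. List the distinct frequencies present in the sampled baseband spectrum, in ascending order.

fs/2 = 16 kHz.
56 kHz mod fs = 24 kHz.
24 kHz > fs/2 = 16 kHz, folds to fs − 24 kHz = 8 kHz.
104 kHz mod fs = 8 kHz.
8 kHz ≤ fs/2 = 16 kHz, appears at 8 kHz.
81.5 kHz mod fs = 17.5 kHz.
17.5 kHz > fs/2 = 16 kHz, folds to fs − 17.5 kHz = 14.5 kHz.
67.5 kHz mod fs = 3.5 kHz.
3.5 kHz ≤ fs/2 = 16 kHz, appears at 3.5 kHz.
Distinct values: {3.5 kHz, 8 kHz, 14.5 kHz}.

3.5 kHz, 8 kHz, 14.5 kHz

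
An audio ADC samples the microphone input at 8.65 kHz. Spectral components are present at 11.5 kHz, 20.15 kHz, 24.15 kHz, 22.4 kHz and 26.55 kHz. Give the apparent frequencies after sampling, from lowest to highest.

fs/2 = 4.325 kHz.
11.5 kHz mod fs = 2.85 kHz.
2.85 kHz ≤ fs/2 = 4.325 kHz, appears at 2.85 kHz.
20.15 kHz mod fs = 2.85 kHz.
2.85 kHz ≤ fs/2 = 4.325 kHz, appears at 2.85 kHz.
24.15 kHz mod fs = 6.85 kHz.
6.85 kHz > fs/2 = 4.325 kHz, folds to fs − 6.85 kHz = 1.8 kHz.
22.4 kHz mod fs = 5.1 kHz.
5.1 kHz > fs/2 = 4.325 kHz, folds to fs − 5.1 kHz = 3.55 kHz.
26.55 kHz mod fs = 0.6 kHz.
0.6 kHz ≤ fs/2 = 4.325 kHz, appears at 0.6 kHz.
Distinct values: {0.6 kHz, 1.8 kHz, 2.85 kHz, 3.55 kHz}.

0.6 kHz, 1.8 kHz, 2.85 kHz, 3.55 kHz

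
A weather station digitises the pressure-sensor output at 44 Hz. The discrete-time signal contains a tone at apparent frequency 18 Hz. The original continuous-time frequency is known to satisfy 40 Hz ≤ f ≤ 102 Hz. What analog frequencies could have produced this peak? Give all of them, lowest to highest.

Frequencies that alias to 18 Hz are k·fs ± 18 Hz for integer k ≥ 0.
k=0: 18 Hz.
k=1: 26 Hz, 62 Hz.
k=2: 70 Hz, 106 Hz.
k=3: 114 Hz, 150 Hz.
Within [40 Hz, 102 Hz]: 62 Hz, 70 Hz.

62 Hz, 70 Hz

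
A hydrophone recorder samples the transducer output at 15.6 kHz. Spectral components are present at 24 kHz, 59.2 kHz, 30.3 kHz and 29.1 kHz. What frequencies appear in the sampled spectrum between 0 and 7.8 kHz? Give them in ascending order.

fs/2 = 7.8 kHz.
24 kHz mod fs = 8.4 kHz.
8.4 kHz > fs/2 = 7.8 kHz, folds to fs − 8.4 kHz = 7.2 kHz.
59.2 kHz mod fs = 12.4 kHz.
12.4 kHz > fs/2 = 7.8 kHz, folds to fs − 12.4 kHz = 3.2 kHz.
30.3 kHz mod fs = 14.7 kHz.
14.7 kHz > fs/2 = 7.8 kHz, folds to fs − 14.7 kHz = 0.9 kHz.
29.1 kHz mod fs = 13.5 kHz.
13.5 kHz > fs/2 = 7.8 kHz, folds to fs − 13.5 kHz = 2.1 kHz.
Distinct values: {0.9 kHz, 2.1 kHz, 3.2 kHz, 7.2 kHz}.

0.9 kHz, 2.1 kHz, 3.2 kHz, 7.2 kHz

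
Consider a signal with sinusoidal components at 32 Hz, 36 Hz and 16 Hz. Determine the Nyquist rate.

Highest-frequency component: 36 Hz.
Nyquist rate = 2 × 36 Hz = 72 Hz.

72 Hz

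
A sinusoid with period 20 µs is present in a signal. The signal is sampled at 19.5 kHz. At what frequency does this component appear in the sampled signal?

T = 20 µs → f = 1/T = 50 kHz.
50 kHz mod fs = 11 kHz.
11 kHz > fs/2 = 9.75 kHz, folds to fs − 11 kHz = 8.5 kHz.

8.5 kHz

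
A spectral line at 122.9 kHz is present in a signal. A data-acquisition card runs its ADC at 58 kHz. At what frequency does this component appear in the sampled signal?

122.9 kHz mod fs = 6.9 kHz.
6.9 kHz ≤ fs/2 = 29 kHz, appears at 6.9 kHz.

6.9 kHz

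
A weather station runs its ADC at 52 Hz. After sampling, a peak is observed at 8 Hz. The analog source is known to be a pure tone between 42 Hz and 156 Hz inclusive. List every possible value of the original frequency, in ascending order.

Frequencies that alias to 8 Hz are k·fs ± 8 Hz for integer k ≥ 0.
k=0: 8 Hz.
k=1: 44 Hz, 60 Hz.
k=2: 96 Hz, 112 Hz.
k=3: 148 Hz, 164 Hz.
k=4: 200 Hz, 216 Hz.
Within [42 Hz, 156 Hz]: 44 Hz, 60 Hz, 96 Hz, 112 Hz, 148 Hz.

44 Hz, 60 Hz, 96 Hz, 112 Hz, 148 Hz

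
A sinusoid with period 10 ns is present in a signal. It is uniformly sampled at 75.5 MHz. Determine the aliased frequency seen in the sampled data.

24.5 MHz

T = 10 ns → f = 1/T = 100 MHz.
100 MHz mod fs = 24.5 MHz.
24.5 MHz ≤ fs/2 = 37.75 MHz, appears at 24.5 MHz.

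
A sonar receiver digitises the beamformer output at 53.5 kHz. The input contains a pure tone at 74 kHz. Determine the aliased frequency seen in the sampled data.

20.5 kHz

74 kHz mod fs = 20.5 kHz.
20.5 kHz ≤ fs/2 = 26.75 kHz, appears at 20.5 kHz.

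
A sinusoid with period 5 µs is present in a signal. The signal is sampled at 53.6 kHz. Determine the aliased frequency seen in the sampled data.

14.4 kHz

T = 5 µs → f = 1/T = 200 kHz.
200 kHz mod fs = 39.2 kHz.
39.2 kHz > fs/2 = 26.8 kHz, folds to fs − 39.2 kHz = 14.4 kHz.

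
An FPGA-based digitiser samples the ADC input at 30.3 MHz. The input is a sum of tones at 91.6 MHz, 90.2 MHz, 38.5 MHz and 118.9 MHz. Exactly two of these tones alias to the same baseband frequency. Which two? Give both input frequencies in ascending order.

90.2 MHz, 91.6 MHz

fs/2 = 15.15 MHz.
91.6 MHz mod fs = 0.7 MHz.
0.7 MHz ≤ fs/2 = 15.15 MHz, appears at 0.7 MHz.
90.2 MHz mod fs = 29.6 MHz.
29.6 MHz > fs/2 = 15.15 MHz, folds to fs − 29.6 MHz = 0.7 MHz.
38.5 MHz mod fs = 8.2 MHz.
8.2 MHz ≤ fs/2 = 15.15 MHz, appears at 8.2 MHz.
118.9 MHz mod fs = 28 MHz.
28 MHz > fs/2 = 15.15 MHz, folds to fs − 28 MHz = 2.3 MHz.
90.2 MHz and 91.6 MHz both map to 0.7 MHz.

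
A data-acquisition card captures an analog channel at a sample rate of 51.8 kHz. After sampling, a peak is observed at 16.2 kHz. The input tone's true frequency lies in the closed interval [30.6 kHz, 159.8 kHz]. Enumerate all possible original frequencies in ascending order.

35.6 kHz, 68 kHz, 87.4 kHz, 119.8 kHz, 139.2 kHz

Frequencies that alias to 16.2 kHz are k·fs ± 16.2 kHz for integer k ≥ 0.
k=0: 16.2 kHz.
k=1: 35.6 kHz, 68 kHz.
k=2: 87.4 kHz, 119.8 kHz.
k=3: 139.2 kHz, 171.6 kHz.
k=4: 191 kHz, 223.4 kHz.
Within [30.6 kHz, 159.8 kHz]: 35.6 kHz, 68 kHz, 87.4 kHz, 119.8 kHz, 139.2 kHz.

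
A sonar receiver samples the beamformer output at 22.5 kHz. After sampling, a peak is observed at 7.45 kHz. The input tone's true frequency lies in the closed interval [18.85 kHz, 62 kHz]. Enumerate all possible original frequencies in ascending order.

29.95 kHz, 37.55 kHz, 52.45 kHz, 60.05 kHz

Frequencies that alias to 7.45 kHz are k·fs ± 7.45 kHz for integer k ≥ 0.
k=0: 7.45 kHz.
k=1: 15.05 kHz, 29.95 kHz.
k=2: 37.55 kHz, 52.45 kHz.
k=3: 60.05 kHz, 74.95 kHz.
k=4: 82.55 kHz, 97.45 kHz.
Within [18.85 kHz, 62 kHz]: 29.95 kHz, 37.55 kHz, 52.45 kHz, 60.05 kHz.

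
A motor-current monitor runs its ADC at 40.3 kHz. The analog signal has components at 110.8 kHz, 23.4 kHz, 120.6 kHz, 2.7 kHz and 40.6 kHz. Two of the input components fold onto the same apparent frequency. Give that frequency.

0.3 kHz

fs/2 = 20.15 kHz.
110.8 kHz mod fs = 30.2 kHz.
30.2 kHz > fs/2 = 20.15 kHz, folds to fs − 30.2 kHz = 10.1 kHz.
23.4 kHz > fs/2 = 20.15 kHz, folds to fs − 23.4 kHz = 16.9 kHz.
120.6 kHz mod fs = 40 kHz.
40 kHz > fs/2 = 20.15 kHz, folds to fs − 40 kHz = 0.3 kHz.
2.7 kHz ≤ fs/2 = 20.15 kHz, passes unchanged.
40.6 kHz mod fs = 0.3 kHz.
0.3 kHz ≤ fs/2 = 20.15 kHz, appears at 0.3 kHz.
40.6 kHz and 120.6 kHz both map to 0.3 kHz.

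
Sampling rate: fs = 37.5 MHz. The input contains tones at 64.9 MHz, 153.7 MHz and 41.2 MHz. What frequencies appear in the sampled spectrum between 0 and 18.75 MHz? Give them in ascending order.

fs/2 = 18.75 MHz.
64.9 MHz mod fs = 27.4 MHz.
27.4 MHz > fs/2 = 18.75 MHz, folds to fs − 27.4 MHz = 10.1 MHz.
153.7 MHz mod fs = 3.7 MHz.
3.7 MHz ≤ fs/2 = 18.75 MHz, appears at 3.7 MHz.
41.2 MHz mod fs = 3.7 MHz.
3.7 MHz ≤ fs/2 = 18.75 MHz, appears at 3.7 MHz.
Distinct values: {3.7 MHz, 10.1 MHz}.

3.7 MHz, 10.1 MHz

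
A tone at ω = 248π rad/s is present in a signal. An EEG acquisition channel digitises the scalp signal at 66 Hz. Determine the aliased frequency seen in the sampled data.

8 Hz

ω = 248π rad/s → f = ω/(2π) = 124 Hz.
124 Hz mod fs = 58 Hz.
58 Hz > fs/2 = 33 Hz, folds to fs − 58 Hz = 8 Hz.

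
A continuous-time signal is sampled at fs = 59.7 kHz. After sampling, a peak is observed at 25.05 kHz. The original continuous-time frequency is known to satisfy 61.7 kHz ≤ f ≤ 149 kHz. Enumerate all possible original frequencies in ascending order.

Frequencies that alias to 25.05 kHz are k·fs ± 25.05 kHz for integer k ≥ 0.
k=0: 25.05 kHz.
k=1: 34.65 kHz, 84.75 kHz.
k=2: 94.35 kHz, 144.45 kHz.
k=3: 154.05 kHz, 204.15 kHz.
Within [61.7 kHz, 149 kHz]: 84.75 kHz, 94.35 kHz, 144.45 kHz.

84.75 kHz, 94.35 kHz, 144.45 kHz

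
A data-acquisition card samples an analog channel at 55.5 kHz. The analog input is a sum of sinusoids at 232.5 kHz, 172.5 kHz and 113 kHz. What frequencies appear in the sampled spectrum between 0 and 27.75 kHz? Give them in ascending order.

fs/2 = 27.75 kHz.
232.5 kHz mod fs = 10.5 kHz.
10.5 kHz ≤ fs/2 = 27.75 kHz, appears at 10.5 kHz.
172.5 kHz mod fs = 6 kHz.
6 kHz ≤ fs/2 = 27.75 kHz, appears at 6 kHz.
113 kHz mod fs = 2 kHz.
2 kHz ≤ fs/2 = 27.75 kHz, appears at 2 kHz.
Distinct values: {2 kHz, 6 kHz, 10.5 kHz}.

2 kHz, 6 kHz, 10.5 kHz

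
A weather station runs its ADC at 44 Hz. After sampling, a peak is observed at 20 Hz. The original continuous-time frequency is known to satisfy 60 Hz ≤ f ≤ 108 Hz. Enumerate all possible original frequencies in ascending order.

64 Hz, 68 Hz, 108 Hz

Frequencies that alias to 20 Hz are k·fs ± 20 Hz for integer k ≥ 0.
k=0: 20 Hz.
k=1: 24 Hz, 64 Hz.
k=2: 68 Hz, 108 Hz.
k=3: 112 Hz, 152 Hz.
Within [60 Hz, 108 Hz]: 64 Hz, 68 Hz, 108 Hz.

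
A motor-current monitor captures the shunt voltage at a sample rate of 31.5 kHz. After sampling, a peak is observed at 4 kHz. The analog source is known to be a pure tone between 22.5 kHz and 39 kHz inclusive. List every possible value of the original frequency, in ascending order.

27.5 kHz, 35.5 kHz

Frequencies that alias to 4 kHz are k·fs ± 4 kHz for integer k ≥ 0.
k=0: 4 kHz.
k=1: 27.5 kHz, 35.5 kHz.
k=2: 59 kHz, 67 kHz.
Within [22.5 kHz, 39 kHz]: 27.5 kHz, 35.5 kHz.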